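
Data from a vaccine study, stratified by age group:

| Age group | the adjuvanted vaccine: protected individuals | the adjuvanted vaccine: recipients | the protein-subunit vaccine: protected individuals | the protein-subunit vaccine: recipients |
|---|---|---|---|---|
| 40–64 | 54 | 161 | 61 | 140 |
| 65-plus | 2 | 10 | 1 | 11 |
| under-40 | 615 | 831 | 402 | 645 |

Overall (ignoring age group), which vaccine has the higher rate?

the adjuvanted vaccine

40–64: the adjuvanted vaccine 54/161 = 33.5%, the protein-subunit vaccine 61/140 = 43.6% → the protein-subunit vaccine
65-plus: the adjuvanted vaccine 2/10 = 20.0%, the protein-subunit vaccine 1/11 = 9.1% → the adjuvanted vaccine
Under-40: the adjuvanted vaccine 615/831 = 74.0%, the protein-subunit vaccine 402/645 = 62.3% → the adjuvanted vaccine
Overall: the adjuvanted vaccine 671/1002 = 67.0%, the protein-subunit vaccine 464/796 = 58.3% → the adjuvanted vaccine
(Neither sweeps every age group, but the adjuvanted vaccine has the higher pooled rate.)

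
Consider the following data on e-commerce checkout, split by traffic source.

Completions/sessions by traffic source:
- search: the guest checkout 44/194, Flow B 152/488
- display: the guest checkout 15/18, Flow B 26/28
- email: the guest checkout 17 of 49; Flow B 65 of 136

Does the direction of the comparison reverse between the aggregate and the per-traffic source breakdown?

No

Search: the guest checkout 44/194 = 22.7%, Flow B 152/488 = 31.1% → Flow B
Display: the guest checkout 15/18 = 83.3%, Flow B 26/28 = 92.9% → Flow B
Email: the guest checkout 17/49 = 34.7%, Flow B 65/136 = 47.8% → Flow B
Overall: the guest checkout 76/261 = 29.1%, Flow B 243/652 = 37.3% → Flow B
Flow B wins overall and in every traffic group — no reversal.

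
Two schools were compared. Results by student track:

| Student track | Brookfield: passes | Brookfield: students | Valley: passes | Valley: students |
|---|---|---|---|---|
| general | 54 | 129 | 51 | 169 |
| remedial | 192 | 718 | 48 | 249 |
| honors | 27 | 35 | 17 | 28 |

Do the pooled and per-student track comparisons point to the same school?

General: Brookfield 54/129 = 41.9%, Valley 51/169 = 30.2% → Brookfield
Remedial: Brookfield 192/718 = 26.7%, Valley 48/249 = 19.3% → Brookfield
Honors: Brookfield 27/35 = 77.1%, Valley 17/28 = 60.7% → Brookfield
Overall: Brookfield 273/882 = 31.0%, Valley 116/446 = 26.0% → Brookfield
Brookfield wins overall and in every student group — no reversal.

Yes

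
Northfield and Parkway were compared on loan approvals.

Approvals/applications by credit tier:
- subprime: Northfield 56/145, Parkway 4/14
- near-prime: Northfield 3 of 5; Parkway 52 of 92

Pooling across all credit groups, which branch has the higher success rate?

Parkway

Subprime: Northfield 56/145 = 38.6%, Parkway 4/14 = 28.6% → Northfield
Near-prime: Northfield 3/5 = 60.0%, Parkway 52/92 = 56.5% → Northfield
Overall: Northfield 59/150 = 39.3%, Parkway 56/106 = 52.8% → Parkway
(Northfield wins every credit group but Parkway wins overall — Northfield's applications skew toward the low-rate subprime group.)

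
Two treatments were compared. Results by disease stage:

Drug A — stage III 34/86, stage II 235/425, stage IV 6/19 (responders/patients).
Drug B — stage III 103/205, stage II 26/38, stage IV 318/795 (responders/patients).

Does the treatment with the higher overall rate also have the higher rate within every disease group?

No

Stage III: Drug A 34/86 = 39.5%, Drug B 103/205 = 50.2% → Drug B
Stage II: Drug A 235/425 = 55.3%, Drug B 26/38 = 68.4% → Drug B
Stage IV: Drug A 6/19 = 31.6%, Drug B 318/795 = 40.0% → Drug B
Overall: Drug A 275/530 = 51.9%, Drug B 447/1038 = 43.1% → Drug A
Drug B wins each disease group but Drug A wins overall — the comparison reverses. Drug B's patients skew toward stage IV, which has a lower base rate.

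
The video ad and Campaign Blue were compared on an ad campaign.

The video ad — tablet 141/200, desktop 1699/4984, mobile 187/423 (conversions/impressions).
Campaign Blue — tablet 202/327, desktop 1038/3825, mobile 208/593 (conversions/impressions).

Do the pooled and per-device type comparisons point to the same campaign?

Tablet: the video ad 141/200 = 70.5%, Campaign Blue 202/327 = 61.8% → the video ad
Desktop: the video ad 1699/4984 = 34.1%, Campaign Blue 1038/3825 = 27.1% → the video ad
Mobile: the video ad 187/423 = 44.2%, Campaign Blue 208/593 = 35.1% → the video ad
Overall: the video ad 2027/5607 = 36.2%, Campaign Blue 1448/4745 = 30.5% → the video ad
The video ad wins overall and in every device group — no reversal.

Yes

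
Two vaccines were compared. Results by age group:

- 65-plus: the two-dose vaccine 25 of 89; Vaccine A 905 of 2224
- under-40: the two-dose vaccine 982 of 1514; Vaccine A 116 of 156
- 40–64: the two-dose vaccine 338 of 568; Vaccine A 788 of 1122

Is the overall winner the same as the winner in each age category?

65-plus: the two-dose vaccine 25/89 = 28.1%, Vaccine A 905/2224 = 40.7% → Vaccine A
Under-40: the two-dose vaccine 982/1514 = 64.9%, Vaccine A 116/156 = 74.4% → Vaccine A
40–64: the two-dose vaccine 338/568 = 59.5%, Vaccine A 788/1122 = 70.2% → Vaccine A
Overall: the two-dose vaccine 1345/2171 = 62.0%, Vaccine A 1809/3502 = 51.7% → the two-dose vaccine
Vaccine A wins each age group but the two-dose vaccine wins overall — the comparison reverses. Vaccine A's recipients skew toward 65-plus, which has a lower base rate.

No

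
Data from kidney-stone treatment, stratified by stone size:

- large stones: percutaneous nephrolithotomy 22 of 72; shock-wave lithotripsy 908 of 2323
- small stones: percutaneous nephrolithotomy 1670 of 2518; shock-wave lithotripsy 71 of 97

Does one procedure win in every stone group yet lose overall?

Large stones: percutaneous nephrolithotomy 22/72 = 30.6%, shock-wave lithotripsy 908/2323 = 39.1% → shock-wave lithotripsy
Small stones: percutaneous nephrolithotomy 1670/2518 = 66.3%, shock-wave lithotripsy 71/97 = 73.2% → shock-wave lithotripsy
Overall: percutaneous nephrolithotomy 1692/2590 = 65.3%, shock-wave lithotripsy 979/2420 = 40.5% → percutaneous nephrolithotomy
Shock-wave lithotripsy wins each stone group but percutaneous nephrolithotomy wins overall — the comparison reverses. Shock-wave lithotripsy's cases skew toward large stones, which has a lower base rate.

Yes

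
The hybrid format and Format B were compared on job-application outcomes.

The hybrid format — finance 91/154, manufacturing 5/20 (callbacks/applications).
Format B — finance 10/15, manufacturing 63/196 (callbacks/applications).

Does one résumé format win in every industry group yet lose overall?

Yes

Finance: the hybrid format 91/154 = 59.1%, Format B 10/15 = 66.7% → Format B
Manufacturing: the hybrid format 5/20 = 25.0%, Format B 63/196 = 32.1% → Format B
Overall: the hybrid format 96/174 = 55.2%, Format B 73/211 = 34.6% → the hybrid format
Format B wins each industry group but the hybrid format wins overall — the comparison reverses. Format B's applications skew toward manufacturing, which has a lower base rate.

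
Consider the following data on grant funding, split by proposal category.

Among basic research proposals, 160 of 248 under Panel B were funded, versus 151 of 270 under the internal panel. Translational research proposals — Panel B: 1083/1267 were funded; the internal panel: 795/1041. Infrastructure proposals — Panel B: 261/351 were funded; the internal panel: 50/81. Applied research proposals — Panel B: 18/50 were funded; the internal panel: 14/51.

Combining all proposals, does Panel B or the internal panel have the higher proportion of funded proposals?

Panel B

Basic research: Panel B 160/248 = 64.5%, the internal panel 151/270 = 55.9% → Panel B
Translational research: Panel B 1083/1267 = 85.5%, the internal panel 795/1041 = 76.4% → Panel B
Infrastructure: Panel B 261/351 = 74.4%, the internal panel 50/81 = 61.7% → Panel B
Applied research: Panel B 18/50 = 36.0%, the internal panel 14/51 = 27.5% → Panel B
Overall: Panel B 1522/1916 = 79.4%, the internal panel 1010/1443 = 70.0% → Panel B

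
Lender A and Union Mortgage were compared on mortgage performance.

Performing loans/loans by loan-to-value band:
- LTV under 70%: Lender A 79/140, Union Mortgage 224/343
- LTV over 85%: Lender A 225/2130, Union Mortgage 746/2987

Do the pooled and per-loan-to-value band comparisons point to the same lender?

Yes

LTV under 70%: Lender A 79/140 = 56.4%, Union Mortgage 224/343 = 65.3% → Union Mortgage
LTV over 85%: Lender A 225/2130 = 10.6%, Union Mortgage 746/2987 = 25.0% → Union Mortgage
Overall: Lender A 304/2270 = 13.4%, Union Mortgage 970/3330 = 29.1% → Union Mortgage
Union Mortgage wins overall and in every loan-to-value group — no reversal.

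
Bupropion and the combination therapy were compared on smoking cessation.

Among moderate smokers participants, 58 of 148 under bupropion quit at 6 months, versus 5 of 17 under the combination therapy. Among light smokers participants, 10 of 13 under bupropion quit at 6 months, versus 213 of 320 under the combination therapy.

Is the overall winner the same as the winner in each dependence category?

Moderate smokers: bupropion 58/148 = 39.2%, the combination therapy 5/17 = 29.4% → bupropion
Light smokers: bupropion 10/13 = 76.9%, the combination therapy 213/320 = 66.6% → bupropion
Overall: bupropion 68/161 = 42.2%, the combination therapy 218/337 = 64.7% → the combination therapy
Bupropion wins each dependence group but the combination therapy wins overall — the comparison reverses. Bupropion's participants skew toward moderate smokers, which has a lower base rate.

No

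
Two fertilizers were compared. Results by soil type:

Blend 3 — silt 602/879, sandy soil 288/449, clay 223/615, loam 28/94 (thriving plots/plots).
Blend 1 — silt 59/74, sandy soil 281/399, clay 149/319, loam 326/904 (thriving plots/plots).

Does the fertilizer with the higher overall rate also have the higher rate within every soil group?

No

Silt: Blend 3 602/879 = 68.5%, Blend 1 59/74 = 79.7% → Blend 1
Sandy soil: Blend 3 288/449 = 64.1%, Blend 1 281/399 = 70.4% → Blend 1
Clay: Blend 3 223/615 = 36.3%, Blend 1 149/319 = 46.7% → Blend 1
Loam: Blend 3 28/94 = 29.8%, Blend 1 326/904 = 36.1% → Blend 1
Overall: Blend 3 1141/2037 = 56.0%, Blend 1 815/1696 = 48.1% → Blend 3
Blend 1 wins each soil group but Blend 3 wins overall — the comparison reverses. Blend 1's plots skew toward loam, which has a lower base rate.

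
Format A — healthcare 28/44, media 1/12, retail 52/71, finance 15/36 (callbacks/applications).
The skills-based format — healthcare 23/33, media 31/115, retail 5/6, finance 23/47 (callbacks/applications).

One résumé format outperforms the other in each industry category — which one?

Healthcare: Format A 28/44 = 63.6%, the skills-based format 23/33 = 69.7% → the skills-based format
Media: Format A 1/12 = 8.3%, the skills-based format 31/115 = 27.0% → the skills-based format
Retail: Format A 52/71 = 73.2%, the skills-based format 5/6 = 83.3% → the skills-based format
Finance: Format A 15/36 = 41.7%, the skills-based format 23/47 = 48.9% → the skills-based format
The skills-based format has the higher rate in all 4 groups.

the skills-based format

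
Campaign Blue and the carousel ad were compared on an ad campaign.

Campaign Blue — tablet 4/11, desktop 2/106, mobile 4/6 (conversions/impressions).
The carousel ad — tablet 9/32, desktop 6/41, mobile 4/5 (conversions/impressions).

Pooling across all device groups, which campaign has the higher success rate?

the carousel ad

Tablet: Campaign Blue 4/11 = 36.4%, the carousel ad 9/32 = 28.1% → Campaign Blue
Desktop: Campaign Blue 2/106 = 1.9%, the carousel ad 6/41 = 14.6% → the carousel ad
Mobile: Campaign Blue 4/6 = 66.7%, the carousel ad 4/5 = 80.0% → the carousel ad
Overall: Campaign Blue 10/123 = 8.1%, the carousel ad 19/78 = 24.4% → the carousel ad
(Neither sweeps every device group, but the carousel ad has the higher pooled rate.)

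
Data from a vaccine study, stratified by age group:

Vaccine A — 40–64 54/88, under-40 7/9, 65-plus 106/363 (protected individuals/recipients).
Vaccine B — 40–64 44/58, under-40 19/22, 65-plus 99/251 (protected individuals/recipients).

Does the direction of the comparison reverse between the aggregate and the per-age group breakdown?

No

40–64: Vaccine A 54/88 = 61.4%, Vaccine B 44/58 = 75.9% → Vaccine B
Under-40: Vaccine A 7/9 = 77.8%, Vaccine B 19/22 = 86.4% → Vaccine B
65-plus: Vaccine A 106/363 = 29.2%, Vaccine B 99/251 = 39.4% → Vaccine B
Overall: Vaccine A 167/460 = 36.3%, Vaccine B 162/331 = 48.9% → Vaccine B
Vaccine B wins overall and in every age group — no reversal.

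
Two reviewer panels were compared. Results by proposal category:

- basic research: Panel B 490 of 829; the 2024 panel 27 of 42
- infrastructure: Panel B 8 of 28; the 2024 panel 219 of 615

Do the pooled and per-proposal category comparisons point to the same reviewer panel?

No

Basic research: Panel B 490/829 = 59.1%, the 2024 panel 27/42 = 64.3% → the 2024 panel
Infrastructure: Panel B 8/28 = 28.6%, the 2024 panel 219/615 = 35.6% → the 2024 panel
Overall: Panel B 498/857 = 58.1%, the 2024 panel 246/657 = 37.4% → Panel B
The 2024 panel wins each proposal group but Panel B wins overall — the comparison reverses. The 2024 panel's proposals skew toward infrastructure, which has a lower base rate.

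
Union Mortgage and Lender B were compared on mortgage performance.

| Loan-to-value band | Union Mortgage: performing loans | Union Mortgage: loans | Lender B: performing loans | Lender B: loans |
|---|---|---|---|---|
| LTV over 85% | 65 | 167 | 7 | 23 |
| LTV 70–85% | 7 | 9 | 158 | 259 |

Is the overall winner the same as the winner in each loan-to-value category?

No

LTV over 85%: Union Mortgage 65/167 = 38.9%, Lender B 7/23 = 30.4% → Union Mortgage
LTV 70–85%: Union Mortgage 7/9 = 77.8%, Lender B 158/259 = 61.0% → Union Mortgage
Overall: Union Mortgage 72/176 = 40.9%, Lender B 165/282 = 58.5% → Lender B
Union Mortgage wins each loan-to-value group but Lender B wins overall — the comparison reverses. Union Mortgage's loans skew toward LTV over 85%, which has a lower base rate.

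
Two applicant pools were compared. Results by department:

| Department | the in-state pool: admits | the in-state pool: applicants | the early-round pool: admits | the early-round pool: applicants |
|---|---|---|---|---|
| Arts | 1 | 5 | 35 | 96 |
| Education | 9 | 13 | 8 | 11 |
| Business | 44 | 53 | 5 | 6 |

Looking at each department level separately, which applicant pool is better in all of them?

the early-round pool

Arts: the in-state pool 1/5 = 20.0%, the early-round pool 35/96 = 36.5% → the early-round pool
Education: the in-state pool 9/13 = 69.2%, the early-round pool 8/11 = 72.7% → the early-round pool
Business: the in-state pool 44/53 = 83.0%, the early-round pool 5/6 = 83.3% → the early-round pool
The early-round pool has the higher rate in all 3 groups.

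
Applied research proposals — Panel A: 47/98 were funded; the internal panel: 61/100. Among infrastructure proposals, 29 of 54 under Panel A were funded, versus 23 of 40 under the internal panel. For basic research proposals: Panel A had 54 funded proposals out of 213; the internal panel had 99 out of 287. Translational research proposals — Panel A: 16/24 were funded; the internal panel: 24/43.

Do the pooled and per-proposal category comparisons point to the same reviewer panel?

Applied research: Panel A 47/98 = 48.0%, the internal panel 61/100 = 61.0% → the internal panel
Infrastructure: Panel A 29/54 = 53.7%, the internal panel 23/40 = 57.5% → the internal panel
Basic research: Panel A 54/213 = 25.4%, the internal panel 99/287 = 34.5% → the internal panel
Translational research: Panel A 16/24 = 66.7%, the internal panel 24/43 = 55.8% → Panel A
Overall: Panel A 146/389 = 37.5%, the internal panel 207/470 = 44.0% → the internal panel
Neither sweeps: Panel A wins 1 of 4 groups, the internal panel wins 3. The internal panel wins overall but not every group — no Simpson reversal.

No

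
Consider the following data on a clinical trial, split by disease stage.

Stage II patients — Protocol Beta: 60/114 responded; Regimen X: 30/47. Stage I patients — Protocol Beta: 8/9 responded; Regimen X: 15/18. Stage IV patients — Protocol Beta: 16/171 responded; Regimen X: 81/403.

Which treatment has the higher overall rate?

Stage II: Protocol Beta 60/114 = 52.6%, Regimen X 30/47 = 63.8% → Regimen X
Stage I: Protocol Beta 8/9 = 88.9%, Regimen X 15/18 = 83.3% → Protocol Beta
Stage IV: Protocol Beta 16/171 = 9.4%, Regimen X 81/403 = 20.1% → Regimen X
Overall: Protocol Beta 84/294 = 28.6%, Regimen X 126/468 = 26.9% → Protocol Beta
(Neither sweeps every disease group, but Protocol Beta has the higher pooled rate.)

Protocol Beta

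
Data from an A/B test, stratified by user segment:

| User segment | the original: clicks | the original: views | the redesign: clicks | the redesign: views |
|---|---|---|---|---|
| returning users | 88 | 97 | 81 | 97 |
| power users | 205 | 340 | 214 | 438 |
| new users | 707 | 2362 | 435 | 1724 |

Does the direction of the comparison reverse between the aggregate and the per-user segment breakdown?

No

Returning users: the original 88/97 = 90.7%, the redesign 81/97 = 83.5% → the original
Power users: the original 205/340 = 60.3%, the redesign 214/438 = 48.9% → the original
New users: the original 707/2362 = 29.9%, the redesign 435/1724 = 25.2% → the original
Overall: the original 1000/2799 = 35.7%, the redesign 730/2259 = 32.3% → the original
The original wins overall and in every user group — no reversal.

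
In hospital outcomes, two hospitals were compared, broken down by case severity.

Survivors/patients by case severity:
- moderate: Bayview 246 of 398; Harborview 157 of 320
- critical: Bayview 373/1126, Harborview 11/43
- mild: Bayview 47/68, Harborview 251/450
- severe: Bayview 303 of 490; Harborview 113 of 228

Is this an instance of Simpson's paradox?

Moderate: Bayview 246/398 = 61.8%, Harborview 157/320 = 49.1% → Bayview
Critical: Bayview 373/1126 = 33.1%, Harborview 11/43 = 25.6% → Bayview
Mild: Bayview 47/68 = 69.1%, Harborview 251/450 = 55.8% → Bayview
Severe: Bayview 303/490 = 61.8%, Harborview 113/228 = 49.6% → Bayview
Overall: Bayview 969/2082 = 46.5%, Harborview 532/1041 = 51.1% → Harborview
Bayview wins each case group but Harborview wins overall — the comparison reverses. Bayview's patients skew toward critical, which has a lower base rate.

Yes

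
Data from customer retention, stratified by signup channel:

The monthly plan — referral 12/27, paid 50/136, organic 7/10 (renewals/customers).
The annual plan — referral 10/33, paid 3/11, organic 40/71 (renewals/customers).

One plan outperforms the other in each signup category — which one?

Referral: the monthly plan 12/27 = 44.4%, the annual plan 10/33 = 30.3% → the monthly plan
Paid: the monthly plan 50/136 = 36.8%, the annual plan 3/11 = 27.3% → the monthly plan
Organic: the monthly plan 7/10 = 70.0%, the annual plan 40/71 = 56.3% → the monthly plan
The monthly plan has the higher rate in all 3 groups.

the monthly plan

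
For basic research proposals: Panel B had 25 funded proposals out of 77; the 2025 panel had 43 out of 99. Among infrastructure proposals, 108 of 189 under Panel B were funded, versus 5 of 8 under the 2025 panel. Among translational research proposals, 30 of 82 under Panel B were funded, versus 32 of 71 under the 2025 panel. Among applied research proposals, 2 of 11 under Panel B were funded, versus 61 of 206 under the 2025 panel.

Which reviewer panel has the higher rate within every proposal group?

Basic research: Panel B 25/77 = 32.5%, the 2025 panel 43/99 = 43.4% → the 2025 panel
Infrastructure: Panel B 108/189 = 57.1%, the 2025 panel 5/8 = 62.5% → the 2025 panel
Translational research: Panel B 30/82 = 36.6%, the 2025 panel 32/71 = 45.1% → the 2025 panel
Applied research: Panel B 2/11 = 18.2%, the 2025 panel 61/206 = 29.6% → the 2025 panel
The 2025 panel has the higher rate in all 4 groups.

the 2025 panel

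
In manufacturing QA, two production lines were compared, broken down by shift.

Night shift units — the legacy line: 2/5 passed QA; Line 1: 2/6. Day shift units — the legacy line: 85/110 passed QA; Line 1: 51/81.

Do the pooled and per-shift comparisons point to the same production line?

Yes

Night shift: the legacy line 2/5 = 40.0%, Line 1 2/6 = 33.3% → the legacy line
Day shift: the legacy line 85/110 = 77.3%, Line 1 51/81 = 63.0% → the legacy line
Overall: the legacy line 87/115 = 75.7%, Line 1 53/87 = 60.9% → the legacy line
The legacy line wins overall and in every shift group — no reversal.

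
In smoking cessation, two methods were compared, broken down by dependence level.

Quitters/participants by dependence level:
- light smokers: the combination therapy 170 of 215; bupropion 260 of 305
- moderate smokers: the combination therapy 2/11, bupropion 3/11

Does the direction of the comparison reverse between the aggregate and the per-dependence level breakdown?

No

Light smokers: the combination therapy 170/215 = 79.1%, bupropion 260/305 = 85.2% → bupropion
Moderate smokers: the combination therapy 2/11 = 18.2%, bupropion 3/11 = 27.3% → bupropion
Overall: the combination therapy 172/226 = 76.1%, bupropion 263/316 = 83.2% → bupropion
Bupropion wins overall and in every dependence group — no reversal.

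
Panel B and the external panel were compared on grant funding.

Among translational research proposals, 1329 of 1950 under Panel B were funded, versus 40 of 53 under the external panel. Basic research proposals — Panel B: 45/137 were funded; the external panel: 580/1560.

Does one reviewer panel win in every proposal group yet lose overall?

Yes

Translational research: Panel B 1329/1950 = 68.2%, the external panel 40/53 = 75.5% → the external panel
Basic research: Panel B 45/137 = 32.8%, the external panel 580/1560 = 37.2% → the external panel
Overall: Panel B 1374/2087 = 65.8%, the external panel 620/1613 = 38.4% → Panel B
The external panel wins each proposal group but Panel B wins overall — the comparison reverses. The external panel's proposals skew toward basic research, which has a lower base rate.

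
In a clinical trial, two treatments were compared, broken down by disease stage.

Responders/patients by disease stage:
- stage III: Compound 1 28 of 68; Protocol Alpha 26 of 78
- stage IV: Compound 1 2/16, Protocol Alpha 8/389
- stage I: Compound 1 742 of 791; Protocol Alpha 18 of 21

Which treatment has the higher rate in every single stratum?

Compound 1

Stage III: Compound 1 28/68 = 41.2%, Protocol Alpha 26/78 = 33.3% → Compound 1
Stage IV: Compound 1 2/16 = 12.5%, Protocol Alpha 8/389 = 2.1% → Compound 1
Stage I: Compound 1 742/791 = 93.8%, Protocol Alpha 18/21 = 85.7% → Compound 1
Compound 1 has the higher rate in all 3 groups.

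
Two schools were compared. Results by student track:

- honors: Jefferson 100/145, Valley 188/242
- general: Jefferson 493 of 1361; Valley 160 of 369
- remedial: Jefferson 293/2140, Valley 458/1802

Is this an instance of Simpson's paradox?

Honors: Jefferson 100/145 = 69.0%, Valley 188/242 = 77.7% → Valley
General: Jefferson 493/1361 = 36.2%, Valley 160/369 = 43.4% → Valley
Remedial: Jefferson 293/2140 = 13.7%, Valley 458/1802 = 25.4% → Valley
Overall: Jefferson 886/3646 = 24.3%, Valley 806/2413 = 33.4% → Valley
Valley wins overall and in every student group — no reversal.

No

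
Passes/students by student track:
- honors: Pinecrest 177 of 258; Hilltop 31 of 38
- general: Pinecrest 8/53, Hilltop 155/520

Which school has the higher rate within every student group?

Honors: Pinecrest 177/258 = 68.6%, Hilltop 31/38 = 81.6% → Hilltop
General: Pinecrest 8/53 = 15.1%, Hilltop 155/520 = 29.8% → Hilltop
Hilltop has the higher rate in both groups.

Hilltop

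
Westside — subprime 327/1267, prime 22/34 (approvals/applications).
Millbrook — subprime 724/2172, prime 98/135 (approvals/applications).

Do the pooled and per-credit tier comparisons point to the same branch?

Subprime: Westside 327/1267 = 25.8%, Millbrook 724/2172 = 33.3% → Millbrook
Prime: Westside 22/34 = 64.7%, Millbrook 98/135 = 72.6% → Millbrook
Overall: Westside 349/1301 = 26.8%, Millbrook 822/2307 = 35.6% → Millbrook
Millbrook wins overall and in every credit group — no reversal.

Yes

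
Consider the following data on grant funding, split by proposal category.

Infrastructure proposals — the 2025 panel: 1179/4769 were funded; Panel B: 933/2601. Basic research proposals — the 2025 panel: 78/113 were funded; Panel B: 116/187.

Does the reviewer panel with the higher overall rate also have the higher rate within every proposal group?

Infrastructure: the 2025 panel 1179/4769 = 24.7%, Panel B 933/2601 = 35.9% → Panel B
Basic research: the 2025 panel 78/113 = 69.0%, Panel B 116/187 = 62.0% → the 2025 panel
Overall: the 2025 panel 1257/4882 = 25.7%, Panel B 1049/2788 = 37.6% → Panel B
Neither sweeps: the 2025 panel wins 1 of 2 groups, Panel B wins 1. Panel B wins overall but not every group — no Simpson reversal.

No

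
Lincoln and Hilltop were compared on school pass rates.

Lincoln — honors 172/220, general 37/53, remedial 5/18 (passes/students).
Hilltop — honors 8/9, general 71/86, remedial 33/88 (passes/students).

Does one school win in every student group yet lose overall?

Yes

Honors: Lincoln 172/220 = 78.2%, Hilltop 8/9 = 88.9% → Hilltop
General: Lincoln 37/53 = 69.8%, Hilltop 71/86 = 82.6% → Hilltop
Remedial: Lincoln 5/18 = 27.8%, Hilltop 33/88 = 37.5% → Hilltop
Overall: Lincoln 214/291 = 73.5%, Hilltop 112/183 = 61.2% → Lincoln
Hilltop wins each student group but Lincoln wins overall — the comparison reverses. Hilltop's students skew toward remedial, which has a lower base rate.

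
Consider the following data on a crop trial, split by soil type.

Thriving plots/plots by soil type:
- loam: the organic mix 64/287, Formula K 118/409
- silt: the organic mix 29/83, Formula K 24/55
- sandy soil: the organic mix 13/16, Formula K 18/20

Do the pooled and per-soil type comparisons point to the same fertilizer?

Yes

Loam: the organic mix 64/287 = 22.3%, Formula K 118/409 = 28.9% → Formula K
Silt: the organic mix 29/83 = 34.9%, Formula K 24/55 = 43.6% → Formula K
Sandy soil: the organic mix 13/16 = 81.2%, Formula K 18/20 = 90.0% → Formula K
Overall: the organic mix 106/386 = 27.5%, Formula K 160/484 = 33.1% → Formula K
Formula K wins overall and in every soil group — no reversal.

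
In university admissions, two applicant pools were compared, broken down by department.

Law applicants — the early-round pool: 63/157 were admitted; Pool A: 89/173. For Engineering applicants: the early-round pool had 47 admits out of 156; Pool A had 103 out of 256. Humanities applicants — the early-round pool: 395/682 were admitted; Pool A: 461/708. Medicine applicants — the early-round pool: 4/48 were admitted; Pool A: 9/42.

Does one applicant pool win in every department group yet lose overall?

No

Law: the early-round pool 63/157 = 40.1%, Pool A 89/173 = 51.4% → Pool A
Engineering: the early-round pool 47/156 = 30.1%, Pool A 103/256 = 40.2% → Pool A
Humanities: the early-round pool 395/682 = 57.9%, Pool A 461/708 = 65.1% → Pool A
Medicine: the early-round pool 4/48 = 8.3%, Pool A 9/42 = 21.4% → Pool A
Overall: the early-round pool 509/1043 = 48.8%, Pool A 662/1179 = 56.1% → Pool A
Pool A wins overall and in every department group — no reversal.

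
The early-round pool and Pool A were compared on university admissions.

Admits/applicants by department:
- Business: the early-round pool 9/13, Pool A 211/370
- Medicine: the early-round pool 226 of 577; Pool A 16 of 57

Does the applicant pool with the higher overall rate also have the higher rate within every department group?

Business: the early-round pool 9/13 = 69.2%, Pool A 211/370 = 57.0% → the early-round pool
Medicine: the early-round pool 226/577 = 39.2%, Pool A 16/57 = 28.1% → the early-round pool
Overall: the early-round pool 235/590 = 39.8%, Pool A 227/427 = 53.2% → Pool A
The early-round pool wins each department group but Pool A wins overall — the comparison reverses. The early-round pool's applicants skew toward Medicine, which has a lower base rate.

No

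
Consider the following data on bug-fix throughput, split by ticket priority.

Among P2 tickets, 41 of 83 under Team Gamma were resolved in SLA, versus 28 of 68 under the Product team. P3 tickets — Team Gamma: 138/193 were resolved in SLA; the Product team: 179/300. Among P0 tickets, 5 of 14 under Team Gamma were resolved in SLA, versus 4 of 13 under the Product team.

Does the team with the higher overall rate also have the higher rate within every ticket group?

P2: Team Gamma 41/83 = 49.4%, the Product team 28/68 = 41.2% → Team Gamma
P3: Team Gamma 138/193 = 71.5%, the Product team 179/300 = 59.7% → Team Gamma
P0: Team Gamma 5/14 = 35.7%, the Product team 4/13 = 30.8% → Team Gamma
Overall: Team Gamma 184/290 = 63.4%, the Product team 211/381 = 55.4% → Team Gamma
Team Gamma wins overall and in every ticket group — no reversal.

Yes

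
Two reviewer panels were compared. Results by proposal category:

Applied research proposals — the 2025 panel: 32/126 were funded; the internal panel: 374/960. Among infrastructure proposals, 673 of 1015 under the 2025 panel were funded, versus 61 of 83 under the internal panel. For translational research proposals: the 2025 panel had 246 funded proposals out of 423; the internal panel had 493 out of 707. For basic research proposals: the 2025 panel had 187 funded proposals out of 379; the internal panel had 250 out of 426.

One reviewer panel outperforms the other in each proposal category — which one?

the internal panel

Applied research: the 2025 panel 32/126 = 25.4%, the internal panel 374/960 = 39.0% → the internal panel
Infrastructure: the 2025 panel 673/1015 = 66.3%, the internal panel 61/83 = 73.5% → the internal panel
Translational research: the 2025 panel 246/423 = 58.2%, the internal panel 493/707 = 69.7% → the internal panel
Basic research: the 2025 panel 187/379 = 49.3%, the internal panel 250/426 = 58.7% → the internal panel
The internal panel has the higher rate in all 4 groups.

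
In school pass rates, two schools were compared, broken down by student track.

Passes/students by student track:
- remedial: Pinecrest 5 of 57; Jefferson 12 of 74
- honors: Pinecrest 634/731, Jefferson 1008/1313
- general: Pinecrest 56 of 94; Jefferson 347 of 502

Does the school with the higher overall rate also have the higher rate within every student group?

Remedial: Pinecrest 5/57 = 8.8%, Jefferson 12/74 = 16.2% → Jefferson
Honors: Pinecrest 634/731 = 86.7%, Jefferson 1008/1313 = 76.8% → Pinecrest
General: Pinecrest 56/94 = 59.6%, Jefferson 347/502 = 69.1% → Jefferson
Overall: Pinecrest 695/882 = 78.8%, Jefferson 1367/1889 = 72.4% → Pinecrest
Neither sweeps: Pinecrest wins 1 of 3 groups, Jefferson wins 2. Pinecrest wins overall but not every group — no Simpson reversal.

No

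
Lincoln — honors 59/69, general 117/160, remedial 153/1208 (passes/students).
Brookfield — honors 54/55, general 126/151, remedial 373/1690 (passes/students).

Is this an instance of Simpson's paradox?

Honors: Lincoln 59/69 = 85.5%, Brookfield 54/55 = 98.2% → Brookfield
General: Lincoln 117/160 = 73.1%, Brookfield 126/151 = 83.4% → Brookfield
Remedial: Lincoln 153/1208 = 12.7%, Brookfield 373/1690 = 22.1% → Brookfield
Overall: Lincoln 329/1437 = 22.9%, Brookfield 553/1896 = 29.2% → Brookfield
Brookfield wins overall and in every student group — no reversal.

No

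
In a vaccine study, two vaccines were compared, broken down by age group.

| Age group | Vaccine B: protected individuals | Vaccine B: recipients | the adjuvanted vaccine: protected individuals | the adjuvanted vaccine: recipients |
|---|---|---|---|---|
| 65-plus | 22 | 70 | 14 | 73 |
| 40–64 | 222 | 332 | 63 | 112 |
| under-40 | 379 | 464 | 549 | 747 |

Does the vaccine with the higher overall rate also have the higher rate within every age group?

Yes

65-plus: Vaccine B 22/70 = 31.4%, the adjuvanted vaccine 14/73 = 19.2% → Vaccine B
40–64: Vaccine B 222/332 = 66.9%, the adjuvanted vaccine 63/112 = 56.2% → Vaccine B
Under-40: Vaccine B 379/464 = 81.7%, the adjuvanted vaccine 549/747 = 73.5% → Vaccine B
Overall: Vaccine B 623/866 = 71.9%, the adjuvanted vaccine 626/932 = 67.2% → Vaccine B
Vaccine B wins overall and in every age group — no reversal.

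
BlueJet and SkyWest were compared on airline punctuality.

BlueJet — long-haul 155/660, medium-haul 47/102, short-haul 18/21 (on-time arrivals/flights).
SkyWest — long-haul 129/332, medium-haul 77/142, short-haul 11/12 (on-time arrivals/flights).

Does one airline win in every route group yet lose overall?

Long-haul: BlueJet 155/660 = 23.5%, SkyWest 129/332 = 38.9% → SkyWest
Medium-haul: BlueJet 47/102 = 46.1%, SkyWest 77/142 = 54.2% → SkyWest
Short-haul: BlueJet 18/21 = 85.7%, SkyWest 11/12 = 91.7% → SkyWest
Overall: BlueJet 220/783 = 28.1%, SkyWest 217/486 = 44.7% → SkyWest
SkyWest wins overall and in every route group — no reversal.

No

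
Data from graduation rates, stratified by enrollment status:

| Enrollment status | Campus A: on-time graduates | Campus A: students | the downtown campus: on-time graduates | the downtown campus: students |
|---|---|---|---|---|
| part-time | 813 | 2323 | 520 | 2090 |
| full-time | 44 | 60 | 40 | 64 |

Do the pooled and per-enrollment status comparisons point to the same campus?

Part-time: Campus A 813/2323 = 35.0%, the downtown campus 520/2090 = 24.9% → Campus A
Full-time: Campus A 44/60 = 73.3%, the downtown campus 40/64 = 62.5% → Campus A
Overall: Campus A 857/2383 = 36.0%, the downtown campus 560/2154 = 26.0% → Campus A
Campus A wins overall and in every enrollment group — no reversal.

Yes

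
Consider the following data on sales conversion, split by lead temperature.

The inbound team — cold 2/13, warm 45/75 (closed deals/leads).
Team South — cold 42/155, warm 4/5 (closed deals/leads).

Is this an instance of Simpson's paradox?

Cold: the inbound team 2/13 = 15.4%, Team South 42/155 = 27.1% → Team South
Warm: the inbound team 45/75 = 60.0%, Team South 4/5 = 80.0% → Team South
Overall: the inbound team 47/88 = 53.4%, Team South 46/160 = 28.8% → the inbound team
Team South wins each lead group but the inbound team wins overall — the comparison reverses. Team South's leads skew toward cold, which has a lower base rate.

Yes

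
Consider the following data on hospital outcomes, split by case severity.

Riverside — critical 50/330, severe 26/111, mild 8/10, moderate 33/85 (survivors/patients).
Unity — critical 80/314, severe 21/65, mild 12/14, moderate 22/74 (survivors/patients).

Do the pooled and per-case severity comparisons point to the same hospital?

No

Critical: Riverside 50/330 = 15.2%, Unity 80/314 = 25.5% → Unity
Severe: Riverside 26/111 = 23.4%, Unity 21/65 = 32.3% → Unity
Mild: Riverside 8/10 = 80.0%, Unity 12/14 = 85.7% → Unity
Moderate: Riverside 33/85 = 38.8%, Unity 22/74 = 29.7% → Riverside
Overall: Riverside 117/536 = 21.8%, Unity 135/467 = 28.9% → Unity
Neither sweeps: Riverside wins 1 of 4 groups, Unity wins 3. Unity wins overall but not every group — no Simpson reversal.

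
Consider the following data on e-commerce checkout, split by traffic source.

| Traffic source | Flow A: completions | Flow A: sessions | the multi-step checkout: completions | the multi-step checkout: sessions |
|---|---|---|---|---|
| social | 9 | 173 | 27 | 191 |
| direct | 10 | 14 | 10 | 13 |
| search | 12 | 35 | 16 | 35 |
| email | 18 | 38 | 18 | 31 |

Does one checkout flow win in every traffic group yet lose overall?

No

Social: Flow A 9/173 = 5.2%, the multi-step checkout 27/191 = 14.1% → the multi-step checkout
Direct: Flow A 10/14 = 71.4%, the multi-step checkout 10/13 = 76.9% → the multi-step checkout
Search: Flow A 12/35 = 34.3%, the multi-step checkout 16/35 = 45.7% → the multi-step checkout
Email: Flow A 18/38 = 47.4%, the multi-step checkout 18/31 = 58.1% → the multi-step checkout
Overall: Flow A 49/260 = 18.8%, the multi-step checkout 71/270 = 26.3% → the multi-step checkout
The multi-step checkout wins overall and in every traffic group — no reversal.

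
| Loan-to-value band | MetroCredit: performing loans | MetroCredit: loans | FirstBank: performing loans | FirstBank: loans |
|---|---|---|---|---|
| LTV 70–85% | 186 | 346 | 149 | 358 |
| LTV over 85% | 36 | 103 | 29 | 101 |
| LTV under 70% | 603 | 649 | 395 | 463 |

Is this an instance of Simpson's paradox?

LTV 70–85%: MetroCredit 186/346 = 53.8%, FirstBank 149/358 = 41.6% → MetroCredit
LTV over 85%: MetroCredit 36/103 = 35.0%, FirstBank 29/101 = 28.7% → MetroCredit
LTV under 70%: MetroCredit 603/649 = 92.9%, FirstBank 395/463 = 85.3% → MetroCredit
Overall: MetroCredit 825/1098 = 75.1%, FirstBank 573/922 = 62.1% → MetroCredit
MetroCredit wins overall and in every loan-to-value group — no reversal.

No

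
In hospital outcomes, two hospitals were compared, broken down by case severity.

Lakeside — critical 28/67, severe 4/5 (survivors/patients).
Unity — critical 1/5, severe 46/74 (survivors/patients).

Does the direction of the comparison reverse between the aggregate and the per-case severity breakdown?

Critical: Lakeside 28/67 = 41.8%, Unity 1/5 = 20.0% → Lakeside
Severe: Lakeside 4/5 = 80.0%, Unity 46/74 = 62.2% → Lakeside
Overall: Lakeside 32/72 = 44.4%, Unity 47/79 = 59.5% → Unity
Lakeside wins each case group but Unity wins overall — the comparison reverses. Lakeside's patients skew toward critical, which has a lower base rate.

Yes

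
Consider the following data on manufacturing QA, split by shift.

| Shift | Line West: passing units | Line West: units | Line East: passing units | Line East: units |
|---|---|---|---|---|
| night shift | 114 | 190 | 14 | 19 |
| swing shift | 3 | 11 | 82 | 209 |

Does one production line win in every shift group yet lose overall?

Night shift: Line West 114/190 = 60.0%, Line East 14/19 = 73.7% → Line East
Swing shift: Line West 3/11 = 27.3%, Line East 82/209 = 39.2% → Line East
Overall: Line West 117/201 = 58.2%, Line East 96/228 = 42.1% → Line West
Line East wins each shift group but Line West wins overall — the comparison reverses. Line East's units skew toward swing shift, which has a lower base rate.

Yes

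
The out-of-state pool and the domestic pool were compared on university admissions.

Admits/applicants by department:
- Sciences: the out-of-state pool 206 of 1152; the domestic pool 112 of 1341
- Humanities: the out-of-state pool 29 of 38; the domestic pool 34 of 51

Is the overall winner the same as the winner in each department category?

Sciences: the out-of-state pool 206/1152 = 17.9%, the domestic pool 112/1341 = 8.4% → the out-of-state pool
Humanities: the out-of-state pool 29/38 = 76.3%, the domestic pool 34/51 = 66.7% → the out-of-state pool
Overall: the out-of-state pool 235/1190 = 19.7%, the domestic pool 146/1392 = 10.5% → the out-of-state pool
The out-of-state pool wins overall and in every department group — no reversal.

Yes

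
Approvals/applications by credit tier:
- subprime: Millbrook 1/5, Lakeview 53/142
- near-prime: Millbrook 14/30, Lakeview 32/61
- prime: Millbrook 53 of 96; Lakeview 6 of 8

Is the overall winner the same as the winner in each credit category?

No

Subprime: Millbrook 1/5 = 20.0%, Lakeview 53/142 = 37.3% → Lakeview
Near-prime: Millbrook 14/30 = 46.7%, Lakeview 32/61 = 52.5% → Lakeview
Prime: Millbrook 53/96 = 55.2%, Lakeview 6/8 = 75.0% → Lakeview
Overall: Millbrook 68/131 = 51.9%, Lakeview 91/211 = 43.1% → Millbrook
Lakeview wins each credit group but Millbrook wins overall — the comparison reverses. Lakeview's applications skew toward subprime, which has a lower base rate.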